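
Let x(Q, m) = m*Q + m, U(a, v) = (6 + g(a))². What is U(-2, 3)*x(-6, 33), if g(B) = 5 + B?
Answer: -13365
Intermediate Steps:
U(a, v) = (11 + a)² (U(a, v) = (6 + (5 + a))² = (11 + a)²)
x(Q, m) = m + Q*m (x(Q, m) = Q*m + m = m + Q*m)
U(-2, 3)*x(-6, 33) = (11 - 2)²*(33*(1 - 6)) = 9²*(33*(-5)) = 81*(-165) = -13365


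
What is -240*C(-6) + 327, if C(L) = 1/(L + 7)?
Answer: 87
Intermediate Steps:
C(L) = 1/(7 + L)
-240*C(-6) + 327 = -240/(7 - 6) + 327 = -240/1 + 327 = -240*1 + 327 = -240 + 327 = 87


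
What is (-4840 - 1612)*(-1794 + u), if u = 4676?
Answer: -18594664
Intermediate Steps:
(-4840 - 1612)*(-1794 + u) = (-4840 - 1612)*(-1794 + 4676) = -6452*2882 = -18594664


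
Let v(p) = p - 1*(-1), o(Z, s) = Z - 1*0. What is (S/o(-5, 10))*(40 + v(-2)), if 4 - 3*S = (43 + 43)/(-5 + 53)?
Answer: -689/120 ≈ -5.7417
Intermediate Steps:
o(Z, s) = Z (o(Z, s) = Z + 0 = Z)
S = 53/72 (S = 4/3 - (43 + 43)/(3*(-5 + 53)) = 4/3 - 86/(3*48) = 4/3 - 1/3*43/24 = 4/3 - 43/72 = 53/72 ≈ 0.73611)
v(p) = 1 + p (v(p) = p + 1 = 1 + p)
(S/o(-5, 10))*(40 + v(-2)) = ((53/72)/(-5))*(40 + (1 - 2)) = ((53/72)*(-1/5))*(40 - 1) = -53/360*39 = -689/120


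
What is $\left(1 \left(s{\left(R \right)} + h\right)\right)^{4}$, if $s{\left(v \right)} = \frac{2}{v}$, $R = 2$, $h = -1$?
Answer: $0$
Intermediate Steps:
$\left(1 \left(s{\left(R \right)} + h\right)\right)^{4} = \left(1 \left(\frac{2}{2} - 1\right)\right)^{4} = \left(1 \left(2 \cdot \frac{1}{2} - 1\right)\right)^{4} = \left(1 \left(1 - 1\right)\right)^{4} = \left(1 \cdot 0\right)^{4} = 0^{4} = 0$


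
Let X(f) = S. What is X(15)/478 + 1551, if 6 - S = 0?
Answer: 370692/239 ≈ 1551.0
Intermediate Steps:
S = 6 (S = 6 - 1*0 = 6 + 0 = 6)
X(f) = 6
X(15)/478 + 1551 = 6/478 + 1551 = (1/478)*6 + 1551 = 3/239 + 1551 = 370692/239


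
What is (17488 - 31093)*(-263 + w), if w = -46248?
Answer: 632782155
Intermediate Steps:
(17488 - 31093)*(-263 + w) = (17488 - 31093)*(-263 - 46248) = -13605*(-46511) = 632782155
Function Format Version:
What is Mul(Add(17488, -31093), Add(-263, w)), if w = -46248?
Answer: 632782155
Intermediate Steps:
Mul(Add(17488, -31093), Add(-263, w)) = Mul(Add(17488, -31093), Add(-263, -46248)) = Mul(-13605, -46511) = 632782155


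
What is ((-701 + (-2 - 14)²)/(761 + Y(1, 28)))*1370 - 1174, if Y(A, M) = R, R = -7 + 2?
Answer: -748597/378 ≈ -1980.4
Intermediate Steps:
R = -5
Y(A, M) = -5
((-701 + (-2 - 14)²)/(761 + Y(1, 28)))*1370 - 1174 = ((-701 + (-2 - 14)²)/(761 - 5))*1370 - 1174 = ((-701 + (-16)²)/756)*1370 - 1174 = ((-701 + 256)*(1/756))*1370 - 1174 = -445*1/756*1370 - 1174 = -445/756*1370 - 1174 = -304825/378 - 1174 = -748597/378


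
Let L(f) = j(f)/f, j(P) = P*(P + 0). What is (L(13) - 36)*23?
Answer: -529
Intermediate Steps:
j(P) = P**2 (j(P) = P*P = P**2)
L(f) = f (L(f) = f**2/f = f)
(L(13) - 36)*23 = (13 - 36)*23 = -23*23 = -529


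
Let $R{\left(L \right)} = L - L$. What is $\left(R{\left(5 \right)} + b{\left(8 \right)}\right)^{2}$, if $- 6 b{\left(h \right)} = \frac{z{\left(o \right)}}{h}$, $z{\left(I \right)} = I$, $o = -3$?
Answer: $\frac{1}{256} \approx 0.0039063$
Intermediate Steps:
$R{\left(L \right)} = 0$
$b{\left(h \right)} = \frac{1}{2 h}$ ($b{\left(h \right)} = - \frac{\left(-3\right) \frac{1}{h}}{6} = \frac{1}{2 h}$)
$\left(R{\left(5 \right)} + b{\left(8 \right)}\right)^{2} = \left(0 + \frac{1}{2 \cdot 8}\right)^{2} = \left(0 + \frac{1}{2} \cdot \frac{1}{8}\right)^{2} = \left(0 + \frac{1}{16}\right)^{2} = \left(\frac{1}{16}\right)^{2} = \frac{1}{256}$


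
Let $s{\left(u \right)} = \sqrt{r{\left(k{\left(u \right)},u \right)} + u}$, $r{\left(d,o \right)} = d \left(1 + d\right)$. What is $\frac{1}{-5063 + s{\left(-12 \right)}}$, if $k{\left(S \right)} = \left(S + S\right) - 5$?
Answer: $- \frac{5063}{25633169} - \frac{20 \sqrt{2}}{25633169} \approx -0.00019862$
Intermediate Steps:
$k{\left(S \right)} = -5 + 2 S$ ($k{\left(S \right)} = 2 S - 5 = -5 + 2 S$)
$s{\left(u \right)} = \sqrt{u + \left(-5 + 2 u\right) \left(-4 + 2 u\right)}$ ($s{\left(u \right)} = \sqrt{\left(-5 + 2 u\right) \left(1 + \left(-5 + 2 u\right)\right) + u} = \sqrt{\left(-5 + 2 u\right) \left(-4 + 2 u\right) + u} = \sqrt{u + \left(-5 + 2 u\right) \left(-4 + 2 u\right)}$)
$\frac{1}{-5063 + s{\left(-12 \right)}} = \frac{1}{-5063 + \sqrt{20 - -204 + 4 \left(-12\right)^{2}}} = \frac{1}{-5063 + \sqrt{20 + 204 + 4 \cdot 144}} = \frac{1}{-5063 + \sqrt{20 + 204 + 576}} = \frac{1}{-5063 + \sqrt{800}} = \frac{1}{-5063 + 20 \sqrt{2}}$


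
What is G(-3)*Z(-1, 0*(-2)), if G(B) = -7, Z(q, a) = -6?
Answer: 42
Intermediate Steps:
G(-3)*Z(-1, 0*(-2)) = -7*(-6) = 42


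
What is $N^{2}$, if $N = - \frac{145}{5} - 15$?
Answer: $1936$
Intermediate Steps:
$N = -44$ ($N = \left(-145\right) \frac{1}{5} - 15 = -29 - 15 = -44$)
$N^{2} = \left(-44\right)^{2} = 1936$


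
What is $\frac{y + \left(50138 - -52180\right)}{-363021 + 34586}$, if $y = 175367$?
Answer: $- \frac{55537}{65687} \approx -0.84548$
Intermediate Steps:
$\frac{y + \left(50138 - -52180\right)}{-363021 + 34586} = \frac{175367 + \left(50138 - -52180\right)}{-363021 + 34586} = \frac{175367 + \left(50138 + 52180\right)}{-328435} = \left(175367 + 102318\right) \left(- \frac{1}{328435}\right) = 277685 \left(- \frac{1}{328435}\right) = - \frac{55537}{65687}$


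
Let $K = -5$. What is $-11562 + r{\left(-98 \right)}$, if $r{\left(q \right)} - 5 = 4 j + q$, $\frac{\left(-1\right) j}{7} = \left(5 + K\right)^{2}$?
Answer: $-11655$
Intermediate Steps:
$j = 0$ ($j = - 7 \left(5 - 5\right)^{2} = - 7 \cdot 0^{2} = \left(-7\right) 0 = 0$)
$r{\left(q \right)} = 5 + q$ ($r{\left(q \right)} = 5 + \left(4 \cdot 0 + q\right) = 5 + \left(0 + q\right) = 5 + q$)
$-11562 + r{\left(-98 \right)} = -11562 + \left(5 - 98\right) = -11562 - 93 = -11655$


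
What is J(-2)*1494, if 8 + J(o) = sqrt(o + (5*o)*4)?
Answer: -11952 + 1494*I*sqrt(42) ≈ -11952.0 + 9682.2*I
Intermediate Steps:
J(o) = -8 + sqrt(21)*sqrt(o) (J(o) = -8 + sqrt(o + (5*o)*4) = -8 + sqrt(o + 20*o) = -8 + sqrt(21*o) = -8 + sqrt(21)*sqrt(o))
J(-2)*1494 = (-8 + sqrt(21)*sqrt(-2))*1494 = (-8 + sqrt(21)*(I*sqrt(2)))*1494 = (-8 + I*sqrt(42))*1494 = -11952 + 1494*I*sqrt(42)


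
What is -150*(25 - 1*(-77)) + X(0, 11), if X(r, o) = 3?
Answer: -15297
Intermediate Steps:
-150*(25 - 1*(-77)) + X(0, 11) = -150*(25 - 1*(-77)) + 3 = -150*(25 + 77) + 3 = -150*102 + 3 = -15300 + 3 = -15297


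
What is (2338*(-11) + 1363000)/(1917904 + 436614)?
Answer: 668641/1177259 ≈ 0.56796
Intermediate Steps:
(2338*(-11) + 1363000)/(1917904 + 436614) = (-25718 + 1363000)/2354518 = 1337282*(1/2354518) = 668641/1177259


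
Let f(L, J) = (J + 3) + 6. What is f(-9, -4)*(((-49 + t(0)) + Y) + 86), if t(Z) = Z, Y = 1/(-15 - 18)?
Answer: 6100/33 ≈ 184.85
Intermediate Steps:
f(L, J) = 9 + J (f(L, J) = (3 + J) + 6 = 9 + J)
Y = -1/33 (Y = 1/(-33) = -1/33 ≈ -0.030303)
f(-9, -4)*(((-49 + t(0)) + Y) + 86) = (9 - 4)*(((-49 + 0) - 1/33) + 86) = 5*((-49 - 1/33) + 86) = 5*(-1618/33 + 86) = 5*(1220/33) = 6100/33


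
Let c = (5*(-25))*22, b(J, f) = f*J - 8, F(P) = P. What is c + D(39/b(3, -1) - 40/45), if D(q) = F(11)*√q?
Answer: -2750 + I*√4829/3 ≈ -2750.0 + 23.164*I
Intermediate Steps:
b(J, f) = -8 + J*f (b(J, f) = J*f - 8 = -8 + J*f)
c = -2750 (c = -125*22 = -2750)
D(q) = 11*√q
c + D(39/b(3, -1) - 40/45) = -2750 + 11*√(39/(-8 + 3*(-1)) - 40/45) = -2750 + 11*√(39/(-8 - 3) - 40*1/45) = -2750 + 11*√(39/(-11) - 8/9) = -2750 + 11*√(39*(-1/11) - 8/9) = -2750 + 11*√(-39/11 - 8/9) = -2750 + 11*√(-439/99) = -2750 + 11*(I*√4829/33) = -2750 + I*√4829/3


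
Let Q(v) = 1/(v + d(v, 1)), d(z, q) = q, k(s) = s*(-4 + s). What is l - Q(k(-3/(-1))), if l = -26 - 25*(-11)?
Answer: 499/2 ≈ 249.50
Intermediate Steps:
l = 249 (l = -26 + 275 = 249)
Q(v) = 1/(1 + v) (Q(v) = 1/(v + 1) = 1/(1 + v))
l - Q(k(-3/(-1))) = 249 - 1/(1 + (-3/(-1))*(-4 - 3/(-1))) = 249 - 1/(1 + (-3*(-1))*(-4 - 3*(-1))) = 249 - 1/(1 + 3*(-4 + 3)) = 249 - 1/(1 + 3*(-1)) = 249 - 1/(1 - 3) = 249 - 1/(-2) = 249 - 1*(-½) = 249 + ½ = 499/2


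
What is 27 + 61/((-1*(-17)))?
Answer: 520/17 ≈ 30.588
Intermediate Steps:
27 + 61/((-1*(-17))) = 27 + 61/17 = 520/17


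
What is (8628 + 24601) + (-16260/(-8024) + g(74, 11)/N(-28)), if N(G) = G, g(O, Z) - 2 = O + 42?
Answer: 233285448/7021 ≈ 33227.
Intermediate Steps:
g(O, Z) = 44 + O (g(O, Z) = 2 + (O + 42) = 2 + (42 + O) = 44 + O)
(8628 + 24601) + (-16260/(-8024) + g(74, 11)/N(-28)) = (8628 + 24601) + (-16260/(-8024) + (44 + 74)/(-28)) = 33229 + (-16260*(-1/8024) + 118*(-1/28)) = 33229 + (4065/2006 - 59/14) = 33229 - 15361/7021 = 233285448/7021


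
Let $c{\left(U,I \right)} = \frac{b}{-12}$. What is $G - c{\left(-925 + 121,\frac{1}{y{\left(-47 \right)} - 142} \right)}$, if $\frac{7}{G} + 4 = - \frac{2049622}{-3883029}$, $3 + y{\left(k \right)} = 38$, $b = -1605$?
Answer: $- \frac{3660929551}{26964988} \approx -135.77$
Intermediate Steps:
$y{\left(k \right)} = 35$ ($y{\left(k \right)} = -3 + 38 = 35$)
$c{\left(U,I \right)} = \frac{535}{4}$ ($c{\left(U,I \right)} = - \frac{1605}{-12} = \left(-1605\right) \left(- \frac{1}{12}\right) = \frac{535}{4}$)
$G = - \frac{27181203}{13482494}$ ($G = \frac{7}{-4 - \frac{2049622}{-3883029}} = \frac{7}{-4 - - \frac{2049622}{3883029}} = \frac{7}{-4 + \frac{2049622}{3883029}} = \frac{7}{- \frac{13482494}{3883029}} = 7 \left(- \frac{3883029}{13482494}\right) = - \frac{27181203}{13482494} \approx -2.016$)
$G - c{\left(-925 + 121,\frac{1}{y{\left(-47 \right)} - 142} \right)} = - \frac{27181203}{13482494} - \frac{535}{4} = - \frac{3660929551}{26964988}$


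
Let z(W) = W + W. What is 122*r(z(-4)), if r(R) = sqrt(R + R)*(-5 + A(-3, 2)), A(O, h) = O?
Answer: -3904*I ≈ -3904.0*I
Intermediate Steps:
z(W) = 2*W
r(R) = -8*sqrt(2)*sqrt(R) (r(R) = sqrt(R + R)*(-5 - 3) = sqrt(2*R)*(-8) = (sqrt(2)*sqrt(R))*(-8) = -8*sqrt(2)*sqrt(R))
122*r(z(-4)) = 122*(-8*sqrt(2)*sqrt(2*(-4))) = 122*(-8*sqrt(2)*sqrt(-8)) = 122*(-8*sqrt(2)*2*I*sqrt(2)) = 122*(-32*I) = -3904*I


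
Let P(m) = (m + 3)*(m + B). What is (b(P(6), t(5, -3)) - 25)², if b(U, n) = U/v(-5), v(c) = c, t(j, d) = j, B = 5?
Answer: 50176/25 ≈ 2007.0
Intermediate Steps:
P(m) = (3 + m)*(5 + m) (P(m) = (m + 3)*(m + 5) = (3 + m)*(5 + m))
b(U, n) = -U/5 (b(U, n) = U/(-5) = U*(-⅕) = -U/5)
(b(P(6), t(5, -3)) - 25)² = (-(15 + 6² + 8*6)/5 - 25)² = (-(15 + 36 + 48)/5 - 25)² = (-⅕*99 - 25)² = (-99/5 - 25)² = (-224/5)² = 50176/25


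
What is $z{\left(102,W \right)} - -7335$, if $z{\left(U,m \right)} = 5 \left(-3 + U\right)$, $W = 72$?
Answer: $7830$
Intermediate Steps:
$z{\left(U,m \right)} = -15 + 5 U$
$z{\left(102,W \right)} - -7335 = \left(-15 + 5 \cdot 102\right) - -7335 = \left(-15 + 510\right) + 7335 = 495 + 7335 = 7830$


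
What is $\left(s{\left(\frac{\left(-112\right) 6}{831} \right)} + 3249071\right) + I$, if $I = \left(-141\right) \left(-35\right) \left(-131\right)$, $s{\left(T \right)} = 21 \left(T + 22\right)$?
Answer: $\frac{721039592}{277} \approx 2.603 \cdot 10^{6}$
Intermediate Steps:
$s{\left(T \right)} = 462 + 21 T$ ($s{\left(T \right)} = 21 \left(22 + T\right) = 462 + 21 T$)
$I = -646485$ ($I = 4935 \left(-131\right) = -646485$)
$\left(s{\left(\frac{\left(-112\right) 6}{831} \right)} + 3249071\right) + I = \left(\left(462 + 21 \frac{\left(-112\right) 6}{831}\right) + 3249071\right) - 646485 = \left(\left(462 + 21 \left(\left(-672\right) \frac{1}{831}\right)\right) + 3249071\right) - 646485 = \left(\left(462 + 21 \left(- \frac{224}{277}\right)\right) + 3249071\right) - 646485 = \left(\left(462 - \frac{4704}{277}\right) + 3249071\right) - 646485 = \left(\frac{123270}{277} + 3249071\right) - 646485 = \frac{900115937}{277} - 646485 = \frac{721039592}{277}$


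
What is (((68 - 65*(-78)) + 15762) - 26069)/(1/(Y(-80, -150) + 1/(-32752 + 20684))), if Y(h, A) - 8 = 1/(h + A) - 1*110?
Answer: 731743225341/1387820 ≈ 5.2726e+5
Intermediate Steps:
Y(h, A) = -102 + 1/(A + h) (Y(h, A) = 8 + (1/(h + A) - 1*110) = 8 + (1/(A + h) - 110) = 8 + (-110 + 1/(A + h)) = -102 + 1/(A + h))
(((68 - 65*(-78)) + 15762) - 26069)/(1/(Y(-80, -150) + 1/(-32752 + 20684))) = (((68 - 65*(-78)) + 15762) - 26069)/(1/((1 - 102*(-150) - 102*(-80))/(-150 - 80) + 1/(-32752 + 20684))) = (((68 + 5070) + 15762) - 26069)/(1/((1 + 15300 + 8160)/(-230) + 1/(-12068))) = ((5138 + 15762) - 26069)/(1/(-1/230*23461 - 1/12068)) = (20900 - 26069)/(1/(-23461/230 - 1/12068)) = -5169/(1/(-141563789/1387820)) = -5169/(-1387820/141563789) = -5169*(-141563789/1387820) = 731743225341/1387820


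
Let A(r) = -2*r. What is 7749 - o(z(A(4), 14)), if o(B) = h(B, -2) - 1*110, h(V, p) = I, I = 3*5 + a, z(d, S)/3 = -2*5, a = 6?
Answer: 7838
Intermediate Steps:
z(d, S) = -30 (z(d, S) = 3*(-2*5) = 3*(-10) = -30)
I = 21 (I = 3*5 + 6 = 15 + 6 = 21)
h(V, p) = 21
o(B) = -89 (o(B) = 21 - 1*110 = 21 - 110 = -89)
7749 - o(z(A(4), 14)) = 7749 - 1*(-89) = 7749 + 89 = 7838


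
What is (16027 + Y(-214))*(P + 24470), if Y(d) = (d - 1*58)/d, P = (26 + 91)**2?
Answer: 65443638975/107 ≈ 6.1162e+8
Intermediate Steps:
P = 13689 (P = 117**2 = 13689)
Y(d) = (-58 + d)/d (Y(d) = (d - 58)/d = (-58 + d)/d)
(16027 + Y(-214))*(P + 24470) = (16027 + (-58 - 214)/(-214))*(13689 + 24470) = (16027 - 1/214*(-272))*38159 = (16027 + 136/107)*38159 = (1715025/107)*38159 = 65443638975/107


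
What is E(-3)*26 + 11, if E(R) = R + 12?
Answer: 245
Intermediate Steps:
E(R) = 12 + R
E(-3)*26 + 11 = (12 - 3)*26 + 11 = 9*26 + 11 = 234 + 11 = 245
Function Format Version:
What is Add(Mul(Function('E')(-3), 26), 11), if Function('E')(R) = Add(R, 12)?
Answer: 245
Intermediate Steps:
Function('E')(R) = Add(12, R)
Add(Mul(Function('E')(-3), 26), 11) = Add(Mul(Add(12, -3), 26), 11) = Add(Mul(9, 26), 11) = Add(234, 11) = 245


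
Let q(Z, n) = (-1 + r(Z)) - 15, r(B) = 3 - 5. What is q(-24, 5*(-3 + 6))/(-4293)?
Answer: 2/477 ≈ 0.0041929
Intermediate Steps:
r(B) = -2
q(Z, n) = -18 (q(Z, n) = (-1 - 2) - 15 = -3 - 15 = -18)
q(-24, 5*(-3 + 6))/(-4293) = -18/(-4293) = -18*(-1/4293) = 2/477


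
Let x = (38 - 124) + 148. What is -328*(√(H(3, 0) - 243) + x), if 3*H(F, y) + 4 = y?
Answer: -20336 - 328*I*√2199/3 ≈ -20336.0 - 5127.0*I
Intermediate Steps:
H(F, y) = -4/3 + y/3
x = 62 (x = -86 + 148 = 62)
-328*(√(H(3, 0) - 243) + x) = -328*(√((-4/3 + (⅓)*0) - 243) + 62) = -328*(√((-4/3 + 0) - 243) + 62) = -328*(√(-4/3 - 243) + 62) = -328*(√(-733/3) + 62) = -328*(I*√2199/3 + 62) = -328*(62 + I*√2199/3) = -20336 - 328*I*√2199/3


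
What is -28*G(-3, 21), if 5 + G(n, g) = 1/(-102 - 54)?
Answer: 5467/39 ≈ 140.18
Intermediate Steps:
G(n, g) = -781/156 (G(n, g) = -5 + 1/(-102 - 54) = -5 + 1/(-156) = -5 - 1/156 = -781/156)
-28*G(-3, 21) = -28*(-781/156) = 5467/39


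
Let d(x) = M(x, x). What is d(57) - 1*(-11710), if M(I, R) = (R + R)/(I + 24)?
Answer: 316208/27 ≈ 11711.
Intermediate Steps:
M(I, R) = 2*R/(24 + I) (M(I, R) = (2*R)/(24 + I) = 2*R/(24 + I))
d(x) = 2*x/(24 + x)
d(57) - 1*(-11710) = 2*57/(24 + 57) - 1*(-11710) = 2*57/81 + 11710 = 2*57*(1/81) + 11710 = 38/27 + 11710 = 316208/27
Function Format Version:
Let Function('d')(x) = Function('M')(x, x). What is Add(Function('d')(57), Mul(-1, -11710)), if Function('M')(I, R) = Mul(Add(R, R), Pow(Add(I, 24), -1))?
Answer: Rational(316208, 27) ≈ 11711.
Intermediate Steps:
Function('M')(I, R) = Mul(2, R, Pow(Add(24, I), -1)) (Function('M')(I, R) = Mul(Mul(2, R), Pow(Add(24, I), -1)) = Mul(2, R, Pow(Add(24, I), -1)))
Function('d')(x) = Mul(2, x, Pow(Add(24, x), -1))
Add(Function('d')(57), Mul(-1, -11710)) = Add(Mul(2, 57, Pow(Add(24, 57), -1)), Mul(-1, -11710)) = Add(Mul(2, 57, Pow(81, -1)), 11710) = Add(Mul(2, 57, Rational(1, 81)), 11710) = Add(Rational(38, 27), 11710) = Rational(316208, 27)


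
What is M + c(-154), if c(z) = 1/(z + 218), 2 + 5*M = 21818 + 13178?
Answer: 2239621/320 ≈ 6998.8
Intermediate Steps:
M = 34994/5 (M = -⅖ + (21818 + 13178)/5 = -⅖ + (⅕)*34996 = -⅖ + 34996/5 = 34994/5 ≈ 6998.8)
c(z) = 1/(218 + z)
M + c(-154) = 34994/5 + 1/(218 - 154) = 34994/5 + 1/64 = 2239621/320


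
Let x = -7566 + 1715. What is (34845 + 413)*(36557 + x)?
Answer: 1082632148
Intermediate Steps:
x = -5851
(34845 + 413)*(36557 + x) = (34845 + 413)*(36557 - 5851) = 35258*30706 = 1082632148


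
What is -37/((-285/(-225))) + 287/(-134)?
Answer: -79823/2546 ≈ -31.352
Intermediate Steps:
-37/((-285/(-225))) + 287/(-134) = -37/((-285*(-1/225))) + 287*(-1/134) = -37/19/15 - 287/134 = -37*15/19 - 287/134 = -555/19 - 287/134 = -79823/2546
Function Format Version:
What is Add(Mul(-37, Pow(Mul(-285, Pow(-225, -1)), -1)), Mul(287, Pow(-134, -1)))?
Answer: Rational(-79823, 2546) ≈ -31.352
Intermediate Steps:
Add(Mul(-37, Pow(Mul(-285, Pow(-225, -1)), -1)), Mul(287, Pow(-134, -1))) = Add(Mul(-37, Pow(Mul(-285, Rational(-1, 225)), -1)), Mul(287, Rational(-1, 134))) = Add(Mul(-37, Pow(Rational(19, 15), -1)), Rational(-287, 134)) = Add(Mul(-37, Rational(15, 19)), Rational(-287, 134)) = Add(Rational(-555, 19), Rational(-287, 134)) = Rational(-79823, 2546)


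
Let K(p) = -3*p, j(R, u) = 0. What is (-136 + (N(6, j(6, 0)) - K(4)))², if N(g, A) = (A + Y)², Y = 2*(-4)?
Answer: 3600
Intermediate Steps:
Y = -8
N(g, A) = (-8 + A)² (N(g, A) = (A - 8)² = (-8 + A)²)
(-136 + (N(6, j(6, 0)) - K(4)))² = (-136 + ((-8 + 0)² - (-3)*4))² = (-136 + ((-8)² - 1*(-12)))² = (-136 + (64 + 12))² = (-136 + 76)² = (-60)² = 3600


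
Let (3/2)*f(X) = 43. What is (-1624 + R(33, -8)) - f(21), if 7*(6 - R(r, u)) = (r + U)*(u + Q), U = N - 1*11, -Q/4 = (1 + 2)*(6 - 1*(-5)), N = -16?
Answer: -4580/3 ≈ -1526.7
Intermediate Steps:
f(X) = 86/3 (f(X) = (⅔)*43 = 86/3)
Q = -132 (Q = -4*(1 + 2)*(6 - 1*(-5)) = -12*(6 + 5) = -12*11 = -4*33 = -132)
U = -27 (U = -16 - 1*11 = -16 - 11 = -27)
R(r, u) = 6 - (-132 + u)*(-27 + r)/7 (R(r, u) = 6 - (r - 27)*(u - 132)/7 = 6 - (-27 + r)*(-132 + u)/7 = 6 - (-132 + u)*(-27 + r)/7)
(-1624 + R(33, -8)) - f(21) = (-1624 + (-3522/7 + (27/7)*(-8) + (132/7)*33 - ⅐*33*(-8))) - 1*86/3 = (-1624 + (-3522/7 - 216/7 + 4356/7 + 264/7)) - 86/3 = (-1624 + 126) - 86/3 = -1498 - 86/3 = -4580/3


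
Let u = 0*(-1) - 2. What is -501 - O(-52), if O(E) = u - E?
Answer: -551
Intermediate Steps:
u = -2 (u = 0 - 2 = -2)
O(E) = -2 - E
-501 - O(-52) = -501 - (-2 - 1*(-52)) = -501 - (-2 + 52) = -501 - 1*50 = -501 - 50 = -551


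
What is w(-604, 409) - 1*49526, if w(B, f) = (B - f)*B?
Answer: 562326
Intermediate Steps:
w(B, f) = B*(B - f)
w(-604, 409) - 1*49526 = -604*(-604 - 1*409) - 1*49526 = -604*(-604 - 409) - 49526 = -604*(-1013) - 49526 = 611852 - 49526 = 562326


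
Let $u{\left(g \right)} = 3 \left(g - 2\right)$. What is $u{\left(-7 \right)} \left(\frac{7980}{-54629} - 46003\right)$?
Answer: $\frac{67853858409}{54629} \approx 1.2421 \cdot 10^{6}$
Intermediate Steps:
$u{\left(g \right)} = -6 + 3 g$ ($u{\left(g \right)} = 3 \left(-2 + g\right) = -6 + 3 g$)
$u{\left(-7 \right)} \left(\frac{7980}{-54629} - 46003\right) = \left(-6 + 3 \left(-7\right)\right) \left(\frac{7980}{-54629} - 46003\right) = \left(-6 - 21\right) \left(7980 \left(- \frac{1}{54629}\right) - 46003\right) = - 27 \left(- \frac{7980}{54629} - 46003\right) = \left(-27\right) \left(- \frac{2513105867}{54629}\right) = \frac{67853858409}{54629}$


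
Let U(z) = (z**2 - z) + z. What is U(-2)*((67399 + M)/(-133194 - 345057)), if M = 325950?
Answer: -1573396/478251 ≈ -3.2899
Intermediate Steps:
U(z) = z**2
U(-2)*((67399 + M)/(-133194 - 345057)) = (-2)**2*((67399 + 325950)/(-133194 - 345057)) = 4*(393349/(-478251)) = 4*(393349*(-1/478251)) = 4*(-393349/478251) = -1573396/478251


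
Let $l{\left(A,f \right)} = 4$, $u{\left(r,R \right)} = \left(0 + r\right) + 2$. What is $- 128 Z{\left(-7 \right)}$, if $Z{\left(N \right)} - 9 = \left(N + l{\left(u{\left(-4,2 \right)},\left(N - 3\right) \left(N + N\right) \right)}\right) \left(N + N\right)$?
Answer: $-6528$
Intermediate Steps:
$u{\left(r,R \right)} = 2 + r$ ($u{\left(r,R \right)} = r + 2 = 2 + r$)
$Z{\left(N \right)} = 9 + 2 N \left(4 + N\right)$ ($Z{\left(N \right)} = 9 + \left(N + 4\right) \left(N + N\right) = 9 + \left(4 + N\right) 2 N = 9 + 2 N \left(4 + N\right)$)
$- 128 Z{\left(-7 \right)} = - 128 \left(9 + 2 \left(-7\right)^{2} + 8 \left(-7\right)\right) = - 128 \left(9 + 2 \cdot 49 - 56\right) = - 128 \left(9 + 98 - 56\right) = \left(-128\right) 51 = -6528$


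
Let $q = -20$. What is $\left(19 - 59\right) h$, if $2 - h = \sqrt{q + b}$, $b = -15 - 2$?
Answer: $-80 + 40 i \sqrt{37} \approx -80.0 + 243.31 i$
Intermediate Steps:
$b = -17$
$h = 2 - i \sqrt{37}$ ($h = 2 - \sqrt{-20 - 17} = 2 - \sqrt{-37} = 2 - i \sqrt{37} \approx 2.0 - 6.0828 i$)
$\left(19 - 59\right) h = \left(19 - 59\right) \left(2 - i \sqrt{37}\right) = - 40 \left(2 - i \sqrt{37}\right) = -80 + 40 i \sqrt{37}$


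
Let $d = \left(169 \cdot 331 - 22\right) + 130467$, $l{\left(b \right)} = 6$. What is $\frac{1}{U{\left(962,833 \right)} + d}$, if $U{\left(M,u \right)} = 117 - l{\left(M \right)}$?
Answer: $\frac{1}{186495} \approx 5.3621 \cdot 10^{-6}$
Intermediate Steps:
$U{\left(M,u \right)} = 111$ ($U{\left(M,u \right)} = 117 - 6 = 111$)
$d = 186384$ ($d = \left(55939 + \left(-124 + 102\right)\right) + 130467 = \left(55939 - 22\right) + 130467 = 55917 + 130467 = 186384$)
$\frac{1}{U{\left(962,833 \right)} + d} = \frac{1}{111 + 186384} = \frac{1}{186495}$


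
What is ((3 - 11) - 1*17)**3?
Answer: -15625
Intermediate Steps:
((3 - 11) - 1*17)**3 = (-8 - 17)**3 = (-25)**3 = -15625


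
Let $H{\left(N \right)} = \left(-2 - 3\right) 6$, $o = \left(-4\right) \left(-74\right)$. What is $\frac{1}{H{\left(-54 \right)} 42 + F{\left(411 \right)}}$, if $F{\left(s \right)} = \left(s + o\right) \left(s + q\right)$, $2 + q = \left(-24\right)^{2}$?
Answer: $\frac{1}{695135} \approx 1.4386 \cdot 10^{-6}$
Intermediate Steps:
$o = 296$
$H{\left(N \right)} = -30$ ($H{\left(N \right)} = \left(-5\right) 6 = -30$)
$q = 574$ ($q = -2 + \left(-24\right)^{2} = -2 + 576 = 574$)
$F{\left(s \right)} = \left(296 + s\right) \left(574 + s\right)$ ($F{\left(s \right)} = \left(s + 296\right) \left(s + 574\right) = \left(296 + s\right) \left(574 + s\right)$)
$\frac{1}{H{\left(-54 \right)} 42 + F{\left(411 \right)}} = \frac{1}{\left(-30\right) 42 + \left(169904 + 411^{2} + 870 \cdot 411\right)} = \frac{1}{-1260 + \left(169904 + 168921 + 357570\right)} = \frac{1}{-1260 + 696395} = \frac{1}{695135}$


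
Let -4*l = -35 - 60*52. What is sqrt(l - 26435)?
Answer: I*sqrt(102585)/2 ≈ 160.14*I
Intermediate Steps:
l = 3155/4 (l = -(-35 - 60*52)/4 = -(-35 - 3120)/4 = -1/4*(-3155) = 3155/4 ≈ 788.75)
sqrt(l - 26435) = sqrt(3155/4 - 26435) = sqrt(-102585/4) = I*sqrt(102585)/2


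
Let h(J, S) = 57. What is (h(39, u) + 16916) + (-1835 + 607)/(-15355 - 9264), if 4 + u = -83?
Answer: 417859515/24619 ≈ 16973.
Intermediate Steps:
u = -87 (u = -4 - 83 = -87)
(h(39, u) + 16916) + (-1835 + 607)/(-15355 - 9264) = (57 + 16916) + (-1835 + 607)/(-15355 - 9264) = 16973 - 1228/(-24619) = 16973 - 1228*(-1/24619) = 16973 + 1228/24619 = 417859515/24619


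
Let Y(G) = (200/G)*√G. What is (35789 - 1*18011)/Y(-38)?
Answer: 8889*I*√38/100 ≈ 547.96*I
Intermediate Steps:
Y(G) = 200/√G
(35789 - 1*18011)/Y(-38) = (35789 - 1*18011)/((200/√(-38))) = (35789 - 18011)/((200*(-I*√38/38))) = 17778/((-100*I*√38/19)) = 17778*(I*√38/200) = 8889*I*√38/100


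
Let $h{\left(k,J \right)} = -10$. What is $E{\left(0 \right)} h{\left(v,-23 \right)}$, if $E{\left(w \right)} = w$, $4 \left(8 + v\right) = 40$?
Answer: $0$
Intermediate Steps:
$v = 2$ ($v = -8 + \frac{1}{4} \cdot 40 = -8 + 10 = 2$)
$E{\left(0 \right)} h{\left(v,-23 \right)} = 0 \left(-10\right) = 0$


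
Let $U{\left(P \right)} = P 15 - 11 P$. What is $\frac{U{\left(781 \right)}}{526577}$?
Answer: $\frac{3124}{526577} \approx 0.0059327$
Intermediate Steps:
$U{\left(P \right)} = 4 P$ ($U{\left(P \right)} = 15 P - 11 P = 4 P$)
$\frac{U{\left(781 \right)}}{526577} = \frac{4 \cdot 781}{526577} = 3124 \cdot \frac{1}{526577} = \frac{3124}{526577}$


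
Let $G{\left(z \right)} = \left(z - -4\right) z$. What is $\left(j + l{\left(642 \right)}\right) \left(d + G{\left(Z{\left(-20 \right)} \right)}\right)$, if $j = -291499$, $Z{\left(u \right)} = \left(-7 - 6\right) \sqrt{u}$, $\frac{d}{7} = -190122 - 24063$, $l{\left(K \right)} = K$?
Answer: $437063542475 + 30249128 i \sqrt{5} \approx 4.3706 \cdot 10^{11} + 6.7639 \cdot 10^{7} i$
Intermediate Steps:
$d = -1499295$ ($d = 7 \left(-190122 - 24063\right) = 7 \left(-214185\right) = -1499295$)
$Z{\left(u \right)} = - 13 \sqrt{u}$ ($Z{\left(u \right)} = \left(-7 - 6\right) \sqrt{u} = - 13 \sqrt{u}$)
$G{\left(z \right)} = z \left(4 + z\right)$ ($G{\left(z \right)} = \left(z + 4\right) z = \left(4 + z\right) z = z \left(4 + z\right)$)
$\left(j + l{\left(642 \right)}\right) \left(d + G{\left(Z{\left(-20 \right)} \right)}\right) = \left(-291499 + 642\right) \left(-1499295 + - 13 \sqrt{-20} \left(4 - 13 \sqrt{-20}\right)\right) = - 290857 \left(-1499295 + - 13 \cdot 2 i \sqrt{5} \left(4 - 13 \cdot 2 i \sqrt{5}\right)\right) = - 290857 \left(-1499295 + - 26 i \sqrt{5} \left(4 - 26 i \sqrt{5}\right)\right) = - 290857 \left(-1499295 - 26 i \sqrt{5} \left(4 - 26 i \sqrt{5}\right)\right) = 436080445815 + 7562282 i \sqrt{5} \left(4 - 26 i \sqrt{5}\right)$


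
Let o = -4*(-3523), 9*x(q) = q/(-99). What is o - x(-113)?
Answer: 12555859/891 ≈ 14092.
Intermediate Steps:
x(q) = -q/891 (x(q) = (q/(-99))/9 = (q*(-1/99))/9 = (-q/99)/9 = -q/891)
o = 14092
o - x(-113) = 14092 - (-1)*(-113)/891 = 14092 - 1*113/891 = 14092 - 113/891 = 12555859/891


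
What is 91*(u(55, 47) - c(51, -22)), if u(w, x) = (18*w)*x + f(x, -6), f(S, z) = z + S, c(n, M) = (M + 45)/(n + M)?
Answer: 122898776/29 ≈ 4.2379e+6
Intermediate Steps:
c(n, M) = (45 + M)/(M + n)
f(S, z) = S + z
u(w, x) = -6 + x + 18*w*x (u(w, x) = (18*w)*x + (x - 6) = 18*w*x + (-6 + x) = -6 + x + 18*w*x)
91*(u(55, 47) - c(51, -22)) = 91*((-6 + 47 + 18*55*47) - (45 - 22)/(-22 + 51)) = 91*((-6 + 47 + 46530) - 23/29) = 91*(46571 - 23/29) = 91*(1350536/29) = 122898776/29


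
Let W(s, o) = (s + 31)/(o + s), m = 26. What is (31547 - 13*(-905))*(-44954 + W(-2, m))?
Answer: -5840985938/3 ≈ -1.9470e+9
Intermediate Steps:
W(s, o) = (31 + s)/(o + s)
(31547 - 13*(-905))*(-44954 + W(-2, m)) = (31547 - 13*(-905))*(-44954 + (31 - 2)/(26 - 2)) = (31547 + 11765)*(-44954 + 29/24) = 43312*(-44954 + (1/24)*29) = 43312*(-44954 + 29/24) = 43312*(-1078867/24) = -5840985938/3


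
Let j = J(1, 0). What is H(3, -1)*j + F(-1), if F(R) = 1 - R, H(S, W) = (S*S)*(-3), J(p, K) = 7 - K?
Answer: -187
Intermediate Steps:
H(S, W) = -3*S**2 (H(S, W) = S**2*(-3) = -3*S**2)
j = 7 (j = 7 - 1*0 = 7 + 0 = 7)
H(3, -1)*j + F(-1) = -3*3**2*7 + (1 - 1*(-1)) = -3*9*7 + (1 + 1) = -27*7 + 2 = -189 + 2 = -187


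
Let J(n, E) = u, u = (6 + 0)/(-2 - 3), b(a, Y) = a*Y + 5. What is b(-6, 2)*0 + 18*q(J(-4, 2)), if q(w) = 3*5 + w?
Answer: 1242/5 ≈ 248.40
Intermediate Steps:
b(a, Y) = 5 + Y*a (b(a, Y) = Y*a + 5 = 5 + Y*a)
u = -6/5 (u = 6/(-5) = 6*(-1/5) = -6/5 ≈ -1.2000)
J(n, E) = -6/5
q(w) = 15 + w
b(-6, 2)*0 + 18*q(J(-4, 2)) = (5 + 2*(-6))*0 + 18*(15 - 6/5) = (5 - 12)*0 + 18*(69/5) = -7*0 + 1242/5 = 0 + 1242/5 = 1242/5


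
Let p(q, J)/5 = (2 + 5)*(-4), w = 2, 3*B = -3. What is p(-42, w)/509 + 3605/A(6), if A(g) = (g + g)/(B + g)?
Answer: 9173045/6108 ≈ 1501.8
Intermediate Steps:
B = -1 (B = (⅓)*(-3) = -1)
A(g) = 2*g/(-1 + g) (A(g) = (g + g)/(-1 + g) = (2*g)/(-1 + g) = 2*g/(-1 + g))
p(q, J) = -140 (p(q, J) = 5*((2 + 5)*(-4)) = 5*(7*(-4)) = 5*(-28) = -140)
p(-42, w)/509 + 3605/A(6) = -140/509 + 3605/((2*6/(-1 + 6))) = -140*1/509 + 3605/((2*6/5)) = -140/509 + 3605/((2*6*(⅕))) = -140/509 + 3605/(12/5) = -140/509 + 3605*(5/12) = -140/509 + 18025/12 = 9173045/6108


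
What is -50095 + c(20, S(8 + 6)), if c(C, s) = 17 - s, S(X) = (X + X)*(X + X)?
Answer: -50862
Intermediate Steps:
S(X) = 4*X² (S(X) = (2*X)*(2*X) = 4*X²)
-50095 + c(20, S(8 + 6)) = -50095 + (17 - 4*(8 + 6)²) = -50095 + (17 - 4*14²) = -50095 + (17 - 4*196) = -50095 + (17 - 1*784) = -50095 + (17 - 784) = -50095 - 767 = -50862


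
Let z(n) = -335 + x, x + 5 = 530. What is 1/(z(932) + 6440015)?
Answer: 1/6440205 ≈ 1.5527e-7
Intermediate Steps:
x = 525 (x = -5 + 530 = 525)
z(n) = 190 (z(n) = -335 + 525 = 190)
1/(z(932) + 6440015) = 1/(190 + 6440015) = 1/6440205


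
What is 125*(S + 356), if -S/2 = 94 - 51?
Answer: 33750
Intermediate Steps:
S = -86 (S = -2*(94 - 51) = -2*43 = -86)
125*(S + 356) = 125*(-86 + 356) = 125*270 = 33750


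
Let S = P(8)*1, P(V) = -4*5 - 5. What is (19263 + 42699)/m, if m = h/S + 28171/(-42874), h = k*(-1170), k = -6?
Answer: -1021753380/4641227 ≈ -220.15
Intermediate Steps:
P(V) = -25 (P(V) = -20 - 5 = -25)
S = -25 (S = -25*1 = -25)
h = 7020 (h = -6*(-1170) = 7020)
m = -4641227/16490 (m = 7020/(-25) + 28171/(-42874) = 7020*(-1/25) + 28171*(-1/42874) = -1404/5 - 2167/3298 = -4641227/16490 ≈ -281.46)
(19263 + 42699)/m = (19263 + 42699)/(-4641227/16490) = 61962*(-16490/4641227) = -1021753380/4641227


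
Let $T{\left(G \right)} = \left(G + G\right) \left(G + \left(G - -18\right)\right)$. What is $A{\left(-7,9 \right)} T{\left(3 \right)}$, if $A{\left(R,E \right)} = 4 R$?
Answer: $-4032$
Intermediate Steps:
$T{\left(G \right)} = 2 G \left(18 + 2 G\right)$ ($T{\left(G \right)} = 2 G \left(G + \left(G + 18\right)\right) = 2 G \left(G + \left(18 + G\right)\right) = 2 G \left(18 + 2 G\right)$)
$A{\left(-7,9 \right)} T{\left(3 \right)} = 4 \left(-7\right) 4 \cdot 3 \left(9 + 3\right) = - 28 \cdot 4 \cdot 3 \cdot 12 = \left(-28\right) 144 = -4032$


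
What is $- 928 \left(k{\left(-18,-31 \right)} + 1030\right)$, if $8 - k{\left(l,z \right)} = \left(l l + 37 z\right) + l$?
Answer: $-1743712$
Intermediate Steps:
$k{\left(l,z \right)} = 8 - l - l^{2} - 37 z$ ($k{\left(l,z \right)} = 8 - \left(\left(l l + 37 z\right) + l\right) = 8 - \left(\left(l^{2} + 37 z\right) + l\right) = 8 - \left(l + l^{2} + 37 z\right) = 8 - l - l^{2} - 37 z$)
$- 928 \left(k{\left(-18,-31 \right)} + 1030\right) = - 928 \left(\left(8 - -18 - \left(-18\right)^{2} - -1147\right) + 1030\right) = - 928 \left(\left(8 + 18 - 324 + 1147\right) + 1030\right) = - 928 \left(849 + 1030\right) = \left(-928\right) 1879 = -1743712$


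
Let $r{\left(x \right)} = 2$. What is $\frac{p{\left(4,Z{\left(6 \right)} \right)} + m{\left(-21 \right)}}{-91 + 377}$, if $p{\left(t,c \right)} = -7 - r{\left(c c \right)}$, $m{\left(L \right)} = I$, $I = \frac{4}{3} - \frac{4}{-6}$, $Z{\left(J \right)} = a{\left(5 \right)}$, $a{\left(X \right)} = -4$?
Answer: $- \frac{7}{286} \approx -0.024476$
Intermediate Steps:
$Z{\left(J \right)} = -4$
$I = 2$ ($I = 4 \cdot \frac{1}{3} - - \frac{2}{3} = \frac{4}{3} + \frac{2}{3} = 2$)
$m{\left(L \right)} = 2$
$p{\left(t,c \right)} = -9$ ($p{\left(t,c \right)} = -7 - 2 = -9$)
$\frac{p{\left(4,Z{\left(6 \right)} \right)} + m{\left(-21 \right)}}{-91 + 377} = \frac{-9 + 2}{-91 + 377} = - \frac{7}{286}$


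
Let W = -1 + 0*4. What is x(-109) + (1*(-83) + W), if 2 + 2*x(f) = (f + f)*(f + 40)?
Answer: 7436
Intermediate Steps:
W = -1 (W = -1 + 0 = -1)
x(f) = -1 + f*(40 + f) (x(f) = -1 + ((f + f)*(f + 40))/2 = -1 + ((2*f)*(40 + f))/2 = -1 + (2*f*(40 + f))/2 = -1 + f*(40 + f))
x(-109) + (1*(-83) + W) = (-1 + (-109)² + 40*(-109)) + (1*(-83) - 1) = (-1 + 11881 - 4360) + (-83 - 1) = 7520 - 84 = 7436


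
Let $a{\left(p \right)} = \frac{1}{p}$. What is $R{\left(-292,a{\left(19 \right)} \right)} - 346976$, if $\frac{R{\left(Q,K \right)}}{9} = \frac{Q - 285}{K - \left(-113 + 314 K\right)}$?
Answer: $- \frac{636452651}{1834} \approx -3.4703 \cdot 10^{5}$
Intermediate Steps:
$R{\left(Q,K \right)} = \frac{9 \left(-285 + Q\right)}{113 - 313 K}$ ($R{\left(Q,K \right)} = 9 \frac{Q - 285}{K - \left(-113 + 314 K\right)} = 9 \frac{-285 + Q}{K - \left(-113 + 314 K\right)} = 9 \frac{-285 + Q}{113 - 313 K} = \frac{9 \left(-285 + Q\right)}{113 - 313 K}$)
$R{\left(-292,a{\left(19 \right)} \right)} - 346976 = \frac{9 \left(285 - -292\right)}{-113 + \frac{313}{19}} - 346976 = \frac{9 \left(285 + 292\right)}{-113 + 313 \cdot \frac{1}{19}} - 346976 = 9 \frac{1}{-113 + \frac{313}{19}} \cdot 577 - 346976 = 9 \frac{1}{- \frac{1834}{19}} \cdot 577 - 346976 = 9 \left(- \frac{19}{1834}\right) 577 - 346976 = - \frac{98667}{1834} - 346976 = - \frac{636452651}{1834}$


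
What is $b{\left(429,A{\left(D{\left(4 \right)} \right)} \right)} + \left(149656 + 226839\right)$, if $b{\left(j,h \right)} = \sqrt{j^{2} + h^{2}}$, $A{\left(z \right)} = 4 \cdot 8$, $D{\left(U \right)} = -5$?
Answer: $376495 + \sqrt{185065} \approx 3.7693 \cdot 10^{5}$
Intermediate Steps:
$A{\left(z \right)} = 32$
$b{\left(j,h \right)} = \sqrt{h^{2} + j^{2}}$
$b{\left(429,A{\left(D{\left(4 \right)} \right)} \right)} + \left(149656 + 226839\right) = \sqrt{32^{2} + 429^{2}} + \left(149656 + 226839\right) = \sqrt{1024 + 184041} + 376495 = \sqrt{185065} + 376495 = 376495 + \sqrt{185065}$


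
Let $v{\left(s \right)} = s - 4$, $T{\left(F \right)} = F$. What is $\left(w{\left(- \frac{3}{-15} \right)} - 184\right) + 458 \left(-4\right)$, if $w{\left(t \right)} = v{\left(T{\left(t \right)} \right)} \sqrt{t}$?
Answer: $-2016 - \frac{19 \sqrt{5}}{25} \approx -2017.7$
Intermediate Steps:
$v{\left(s \right)} = -4 + s$ ($v{\left(s \right)} = s - 4 = -4 + s$)
$w{\left(t \right)} = \sqrt{t} \left(-4 + t\right)$ ($w{\left(t \right)} = \left(-4 + t\right) \sqrt{t} = \sqrt{t} \left(-4 + t\right)$)
$\left(w{\left(- \frac{3}{-15} \right)} - 184\right) + 458 \left(-4\right) = \left(\sqrt{- \frac{3}{-15}} \left(-4 - \frac{3}{-15}\right) - 184\right) + 458 \left(-4\right) = \left(\sqrt{\left(-3\right) \left(- \frac{1}{15}\right)} \left(-4 - - \frac{1}{5}\right) - 184\right) - 1832 = \left(\frac{-4 + \frac{1}{5}}{\sqrt{5}} - 184\right) - 1832 = \left(\frac{\sqrt{5}}{5} \left(- \frac{19}{5}\right) - 184\right) - 1832 = \left(- \frac{19 \sqrt{5}}{25} - 184\right) - 1832 = \left(-184 - \frac{19 \sqrt{5}}{25}\right) - 1832 = -2016 - \frac{19 \sqrt{5}}{25}$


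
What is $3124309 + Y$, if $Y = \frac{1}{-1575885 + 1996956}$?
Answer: $\frac{1315555914940}{421071} \approx 3.1243 \cdot 10^{6}$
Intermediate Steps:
$Y = \frac{1}{421071} \approx 2.3749 \cdot 10^{-6}$
$3124309 + Y = 3124309 + \frac{1}{421071} = \frac{1315555914940}{421071}$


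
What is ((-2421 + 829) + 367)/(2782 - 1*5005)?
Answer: 1225/2223 ≈ 0.55106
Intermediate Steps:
((-2421 + 829) + 367)/(2782 - 1*5005) = (-1592 + 367)/(2782 - 5005) = -1225/(-2223) = -1225*(-1/2223) = 1225/2223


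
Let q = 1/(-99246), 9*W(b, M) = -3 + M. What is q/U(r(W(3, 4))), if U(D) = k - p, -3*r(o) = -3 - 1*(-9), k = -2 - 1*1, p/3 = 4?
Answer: 1/1488690 ≈ 6.7173e-7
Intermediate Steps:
W(b, M) = -1/3 + M/9 (W(b, M) = (-3 + M)/9 = -1/3 + M/9)
p = 12 (p = 3*4 = 12)
k = -3 (k = -2 - 1 = -3)
r(o) = -2 (r(o) = -(-3 - 1*(-9))/3 = -(-3 + 9)/3 = -1/3*6 = -2)
U(D) = -15 (U(D) = -3 - 1*12 = -3 - 12 = -15)
q = -1/99246 ≈ -1.0076e-5
q/U(r(W(3, 4))) = -1/99246/(-15) = -1/99246*(-1/15) = 1/1488690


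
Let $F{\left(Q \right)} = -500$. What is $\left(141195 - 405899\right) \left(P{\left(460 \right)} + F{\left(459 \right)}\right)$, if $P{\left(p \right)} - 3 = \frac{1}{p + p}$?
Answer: $\frac{15129124032}{115} \approx 1.3156 \cdot 10^{8}$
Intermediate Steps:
$P{\left(p \right)} = 3 + \frac{1}{2 p}$ ($P{\left(p \right)} = 3 + \frac{1}{p + p} = 3 + \frac{1}{2 p}$)
$\left(141195 - 405899\right) \left(P{\left(460 \right)} + F{\left(459 \right)}\right) = \left(141195 - 405899\right) \left(\left(3 + \frac{1}{2 \cdot 460}\right) - 500\right) = - 264704 \left(\left(3 + \frac{1}{2} \cdot \frac{1}{460}\right) - 500\right) = - 264704 \left(\left(3 + \frac{1}{920}\right) - 500\right) = - 264704 \left(\frac{2761}{920} - 500\right) = \left(-264704\right) \left(- \frac{457239}{920}\right) = \frac{15129124032}{115}$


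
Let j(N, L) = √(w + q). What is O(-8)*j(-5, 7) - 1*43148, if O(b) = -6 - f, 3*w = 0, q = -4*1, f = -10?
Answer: -43148 + 8*I ≈ -43148.0 + 8.0*I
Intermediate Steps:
q = -4
w = 0 (w = (⅓)*0 = 0)
j(N, L) = 2*I (j(N, L) = √(0 - 4) = √(-4) = 2*I)
O(b) = 4 (O(b) = -6 - 1*(-10) = -6 + 10 = 4)
O(-8)*j(-5, 7) - 1*43148 = 4*(2*I) - 1*43148 = 8*I - 43148 = -43148 + 8*I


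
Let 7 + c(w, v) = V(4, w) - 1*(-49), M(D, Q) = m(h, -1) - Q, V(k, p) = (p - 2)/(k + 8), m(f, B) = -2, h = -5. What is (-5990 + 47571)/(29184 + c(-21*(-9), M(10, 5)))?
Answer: 498972/350899 ≈ 1.4220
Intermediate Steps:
V(k, p) = (-2 + p)/(8 + k)
M(D, Q) = -2 - Q
c(w, v) = 251/6 + w/12 (c(w, v) = -7 + ((-2 + w)/(8 + 4) - 1*(-49)) = -7 + ((-2 + w)/12 + 49) = -7 + ((-⅙ + w/12) + 49) = -7 + (293/6 + w/12) = 251/6 + w/12)
(-5990 + 47571)/(29184 + c(-21*(-9), M(10, 5))) = (-5990 + 47571)/(29184 + (251/6 + (-21*(-9))/12)) = 41581/(29184 + (251/6 + (1/12)*189)) = 41581/(29184 + (251/6 + 63/4)) = 41581/(29184 + 691/12) = 41581/(350899/12) = 41581*(12/350899) = 498972/350899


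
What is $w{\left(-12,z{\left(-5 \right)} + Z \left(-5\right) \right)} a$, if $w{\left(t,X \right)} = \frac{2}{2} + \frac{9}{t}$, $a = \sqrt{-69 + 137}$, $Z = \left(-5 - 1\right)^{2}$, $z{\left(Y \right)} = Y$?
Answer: $\frac{\sqrt{17}}{2} \approx 2.0616$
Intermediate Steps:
$Z = 36$ ($Z = \left(-6\right)^{2} = 36$)
$a = 2 \sqrt{17}$ ($a = \sqrt{68} = 2 \sqrt{17} \approx 8.2462$)
$w{\left(t,X \right)} = 1 + \frac{9}{t}$ ($w{\left(t,X \right)} = 2 \cdot \frac{1}{2} + \frac{9}{t} = 1 + \frac{9}{t}$)
$w{\left(-12,z{\left(-5 \right)} + Z \left(-5\right) \right)} a = \frac{9 - 12}{-12} \cdot 2 \sqrt{17} = \left(- \frac{1}{12}\right) \left(-3\right) 2 \sqrt{17} = \frac{2 \sqrt{17}}{4} = \frac{\sqrt{17}}{2}$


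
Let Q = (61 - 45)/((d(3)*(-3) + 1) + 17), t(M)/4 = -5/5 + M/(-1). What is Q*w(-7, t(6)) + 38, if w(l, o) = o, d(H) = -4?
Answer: 346/15 ≈ 23.067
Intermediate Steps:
t(M) = -4 - 4*M (t(M) = 4*(-5/5 + M/(-1)) = 4*(-5*1/5 + M*(-1)) = 4*(-1 - M) = -4 - 4*M)
Q = 8/15 (Q = (61 - 45)/((-4*(-3) + 1) + 17) = 16/((12 + 1) + 17) = 16/(13 + 17) = 16/30 = 16*(1/30) = 8/15 ≈ 0.53333)
Q*w(-7, t(6)) + 38 = 8*(-4 - 4*6)/15 + 38 = 8*(-4 - 24)/15 + 38 = (8/15)*(-28) + 38 = -224/15 + 38 = 346/15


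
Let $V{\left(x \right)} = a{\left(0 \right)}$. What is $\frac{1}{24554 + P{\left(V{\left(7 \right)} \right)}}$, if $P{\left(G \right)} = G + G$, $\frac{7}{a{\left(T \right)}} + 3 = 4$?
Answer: $\frac{1}{24568} \approx 4.0703 \cdot 10^{-5}$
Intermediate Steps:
$a{\left(T \right)} = 7$ ($a{\left(T \right)} = \frac{7}{-3 + 4} = \frac{7}{1} = 7 \cdot 1 = 7$)
$V{\left(x \right)} = 7$
$P{\left(G \right)} = 2 G$
$\frac{1}{24554 + P{\left(V{\left(7 \right)} \right)}} = \frac{1}{24554 + 2 \cdot 7} = \frac{1}{24554 + 14} = \frac{1}{24568}$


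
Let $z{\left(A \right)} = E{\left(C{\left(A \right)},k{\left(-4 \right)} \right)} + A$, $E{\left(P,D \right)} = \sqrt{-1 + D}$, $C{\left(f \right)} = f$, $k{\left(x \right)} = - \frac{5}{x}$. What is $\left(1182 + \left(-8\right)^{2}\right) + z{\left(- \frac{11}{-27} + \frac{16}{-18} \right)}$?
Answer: $\frac{67285}{54} \approx 1246.0$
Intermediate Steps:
$z{\left(A \right)} = \frac{1}{2} + A$ ($z{\left(A \right)} = \sqrt{-1 - \frac{5}{-4}} + A = \sqrt{-1 - - \frac{5}{4}} + A = \sqrt{-1 + \frac{5}{4}} + A = \sqrt{\frac{1}{4}} + A = \frac{1}{2} + A$)
$\left(1182 + \left(-8\right)^{2}\right) + z{\left(- \frac{11}{-27} + \frac{16}{-18} \right)} = \left(1182 + \left(-8\right)^{2}\right) + \left(\frac{1}{2} + \left(- \frac{11}{-27} + \frac{16}{-18}\right)\right) = \left(1182 + 64\right) + \left(\frac{1}{2} + \left(\left(-11\right) \left(- \frac{1}{27}\right) + 16 \left(- \frac{1}{18}\right)\right)\right) = 1246 + \left(\frac{1}{2} + \left(\frac{11}{27} - \frac{8}{9}\right)\right) = 1246 + \left(\frac{1}{2} - \frac{13}{27}\right) = 1246 + \frac{1}{54} = \frac{67285}{54}$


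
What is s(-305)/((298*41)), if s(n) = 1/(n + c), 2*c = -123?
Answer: -1/4477897 ≈ -2.2332e-7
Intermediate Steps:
c = -123/2 (c = (½)*(-123) = -123/2 ≈ -61.500)
s(n) = 1/(-123/2 + n) (s(n) = 1/(n - 123/2) = 1/(-123/2 + n))
s(-305)/((298*41)) = (2/(-123 + 2*(-305)))/((298*41)) = (2/(-123 - 610))/12218 = (2/(-733))*(1/12218) = (2*(-1/733))*(1/12218) = -2/733*1/12218 = -1/4477897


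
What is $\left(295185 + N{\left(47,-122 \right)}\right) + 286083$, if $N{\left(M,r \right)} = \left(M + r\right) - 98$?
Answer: $581095$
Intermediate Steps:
$N{\left(M,r \right)} = -98 + M + r$
$\left(295185 + N{\left(47,-122 \right)}\right) + 286083 = \left(295185 - 173\right) + 286083 = 295012 + 286083 = 581095$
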